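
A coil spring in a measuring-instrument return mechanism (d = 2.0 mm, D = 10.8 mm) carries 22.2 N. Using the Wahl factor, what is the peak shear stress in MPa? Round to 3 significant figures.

Spring index C = D/d = 10.8/2.0 = 5.4000
K_W = (4C−1)/(4C−4) + 0.615/C = 20.600/17.600 + 0.1139 = 1.2843
τ₀ = 8FD/(πd³) = 8·22.2·10.8/(π·2.0³) = 1918.08/25.133 = 76.318 MPa
τ_max = K·τ₀ = 1.2843 × 76.318 = 98.018 MPa

98.0 MPa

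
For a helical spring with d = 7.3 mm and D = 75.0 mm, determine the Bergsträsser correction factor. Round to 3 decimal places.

C = D/d = 75.0/7.3 = 10.2740
K_B = (4C+2)/(4C−3) = 43.096/38.096 = 1.1312

1.131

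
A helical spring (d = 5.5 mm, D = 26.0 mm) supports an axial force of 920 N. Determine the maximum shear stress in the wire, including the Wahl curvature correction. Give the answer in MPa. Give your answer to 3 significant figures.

487 MPa

Spring index C = D/d = 26.0/5.5 = 4.7273
K_W = (4C−1)/(4C−4) + 0.615/C = 17.909/14.909 + 0.1301 = 1.3313
τ₀ = 8FD/(πd³) = 8·920·26.0/(π·5.5³) = 191360/522.68 = 366.11 MPa
τ_max = K·τ₀ = 1.3313 × 366.11 = 487.41 MPa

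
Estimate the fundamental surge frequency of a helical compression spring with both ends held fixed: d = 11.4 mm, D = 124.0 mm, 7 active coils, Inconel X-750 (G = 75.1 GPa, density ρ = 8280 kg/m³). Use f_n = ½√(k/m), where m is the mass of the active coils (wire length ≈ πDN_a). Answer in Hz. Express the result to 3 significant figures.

k = Gd⁴/(8D³N_a) = (75.1×10³)(11.4⁴)/(8·124.0³·7) = 11.88 N/mm = 11880 N/m
Wire length L = πDN_a = π·124.0·7 = 2726.9 mm
m = ρ·(πd²/4)·L = 8280 × 102.07×10⁻⁶ m² × 2.7269 m = 2.3046 kg
f_n = ½√(k/m) = 0.5·√(11880/2.3046) = 0.5·√(5154.7) = 35.898 Hz

35.9 Hz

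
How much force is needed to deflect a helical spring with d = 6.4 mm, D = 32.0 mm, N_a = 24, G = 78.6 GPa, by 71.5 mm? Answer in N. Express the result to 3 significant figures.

1500 N

k = Gd⁴/(8D³N_a) = (78.6×10³)(6.4⁴)/(8·32.0³·24) = 20.96 N/mm
F = k·δ = 20.96 × 71.5 = 1498.6 N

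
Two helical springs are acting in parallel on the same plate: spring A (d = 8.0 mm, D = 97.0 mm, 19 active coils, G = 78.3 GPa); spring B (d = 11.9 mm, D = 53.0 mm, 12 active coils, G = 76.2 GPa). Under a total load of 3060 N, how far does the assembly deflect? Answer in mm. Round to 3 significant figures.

28.0 mm

k_A = Gd⁴/(8D³N_a) = (78.3×10³)(8.0⁴)/(8·97.0³·19) = 2.3119 N/mm
k_B = Gd⁴/(8D³N_a) = (76.2×10³)(11.9⁴)/(8·53.0³·12) = 106.92 N/mm
Parallel: k_eq = 2.3119 + 106.92 = 109.23 N/mm
δ = F/k_eq = 3060/109.23 = 28.015 mm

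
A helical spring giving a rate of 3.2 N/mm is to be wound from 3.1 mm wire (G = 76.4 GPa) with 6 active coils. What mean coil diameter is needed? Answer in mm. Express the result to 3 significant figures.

D = (Gd⁴/(8N_a·k))^(1/3) = (76.4×10³·3.1⁴/(8·6·3.2))^(1/3)
  = (45935.5)^(1/3) = 35.8137 mm

35.8 mm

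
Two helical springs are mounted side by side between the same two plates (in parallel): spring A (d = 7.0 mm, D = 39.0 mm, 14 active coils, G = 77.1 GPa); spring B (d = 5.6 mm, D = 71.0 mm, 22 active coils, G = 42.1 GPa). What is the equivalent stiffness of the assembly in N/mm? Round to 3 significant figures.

28.5 N/mm

k_A = Gd⁴/(8D³N_a) = (77.1×10³)(7.0⁴)/(8·39.0³·14) = 27.863 N/mm
k_B = Gd⁴/(8D³N_a) = (42.1×10³)(5.6⁴)/(8·71.0³·22) = 0.65727 N/mm
Parallel: k_eq = 27.863 + 0.65727 = 28.521 N/mm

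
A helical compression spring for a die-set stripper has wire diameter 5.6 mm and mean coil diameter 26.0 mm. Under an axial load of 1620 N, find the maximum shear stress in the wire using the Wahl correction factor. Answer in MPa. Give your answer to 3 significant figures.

Spring index C = D/d = 26.0/5.6 = 4.6429
K_W = (4C−1)/(4C−4) + 0.615/C = 17.571/14.571 + 0.1325 = 1.3383
τ₀ = 8FD/(πd³) = 8·1620·26.0/(π·5.6³) = 336960/551.71 = 610.75 MPa
τ_max = K·τ₀ = 1.3383 × 610.75 = 817.4 MPa

817 MPa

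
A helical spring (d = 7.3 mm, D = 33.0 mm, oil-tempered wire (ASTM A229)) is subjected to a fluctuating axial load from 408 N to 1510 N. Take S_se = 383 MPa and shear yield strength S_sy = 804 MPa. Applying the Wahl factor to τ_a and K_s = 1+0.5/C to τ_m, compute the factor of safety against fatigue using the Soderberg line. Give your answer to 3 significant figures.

C = D/d = 33.0/7.3 = 4.5205; K_W = (4C−1)/(4C−4)+0.615/C = 1.3491; K_s = 1+0.5/C = 1.1106
F_a = (F_max−F_min)/2 = 551 N; F_m = (F_max+F_min)/2 = 959 N
τ_a = K_W·8F_aD/(πd³) = 1.3491 × 119.02 = 160.57 MPa
τ_m = K_s·8F_mD/(πd³) = 1.1106 × 207.16 = 230.07 MPa
Soderberg: 1/n_f = τ_a/S_se + τ_m/S_sy = 160.57/383 + 230.07/804 = 0.41925 + 0.28616 = 0.70541
n_f = 1/0.70541 = 1.418

1.42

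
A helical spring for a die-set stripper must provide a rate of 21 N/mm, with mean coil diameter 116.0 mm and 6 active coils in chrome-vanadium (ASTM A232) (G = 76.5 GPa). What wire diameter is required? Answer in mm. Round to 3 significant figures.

d = (8D³N_a·k / G)^(1/4) = (8·116.0³·6·21 / (76.5×10³))^0.25
  = (20567)^0.25 = 11.9755 mm

12.0 mm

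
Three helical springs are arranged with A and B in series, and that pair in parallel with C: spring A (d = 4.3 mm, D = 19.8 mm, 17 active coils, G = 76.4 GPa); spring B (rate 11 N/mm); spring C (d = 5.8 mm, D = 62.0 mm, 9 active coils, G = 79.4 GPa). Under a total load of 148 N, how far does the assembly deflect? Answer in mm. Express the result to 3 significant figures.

11.5 mm

k_A = Gd⁴/(8D³N_a) = (76.4×10³)(4.3⁴)/(8·19.8³·17) = 24.742 N/mm
k_C = Gd⁴/(8D³N_a) = (79.4×10³)(5.8⁴)/(8·62.0³·9) = 5.2363 N/mm
Springs A,B series: k_AB = 1/(1/24.742+1/11) = 7.6146 N/mm; parallel with C: k_eq = 7.6146+5.2363 = 12.851 N/mm
δ = F/k_eq = 148/12.851 = 11.517 mm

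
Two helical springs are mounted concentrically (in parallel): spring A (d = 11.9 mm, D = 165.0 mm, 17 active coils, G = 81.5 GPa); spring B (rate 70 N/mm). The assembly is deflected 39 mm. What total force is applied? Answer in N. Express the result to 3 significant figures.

k_A = Gd⁴/(8D³N_a) = (81.5×10³)(11.9⁴)/(8·165.0³·17) = 2.6752 N/mm
Parallel: k_eq = 2.6752 + 70 = 72.675 N/mm
F = k_eq·δ = 72.675·39 = 2834.3 N

2830 N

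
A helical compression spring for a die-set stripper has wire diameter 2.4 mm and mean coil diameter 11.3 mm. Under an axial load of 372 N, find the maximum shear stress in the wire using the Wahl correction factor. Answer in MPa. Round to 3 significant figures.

1030 MPa

Spring index C = D/d = 11.3/2.4 = 4.7083
K_W = (4C−1)/(4C−4) + 0.615/C = 17.833/14.833 + 0.1306 = 1.3329
τ₀ = 8FD/(πd³) = 8·372·11.3/(π·2.4³) = 33628.8/43.429 = 774.33 MPa
τ_max = K·τ₀ = 1.3329 × 774.33 = 1032.1 MPa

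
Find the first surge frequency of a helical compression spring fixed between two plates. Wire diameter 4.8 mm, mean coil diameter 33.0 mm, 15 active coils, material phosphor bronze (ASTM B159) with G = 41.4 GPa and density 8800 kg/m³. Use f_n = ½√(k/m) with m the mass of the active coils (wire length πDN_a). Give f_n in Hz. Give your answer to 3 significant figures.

k = Gd⁴/(8D³N_a) = (41.4×10³)(4.8⁴)/(8·33.0³·15) = 5.0962 N/mm = 5096.2 N/m
Wire length L = πDN_a = π·33.0·15 = 1555.1 mm
m = ρ·(πd²/4)·L = 8800 × 18.096×10⁻⁶ m² × 1.5551 m = 0.24763 kg
f_n = ½√(k/m) = 0.5·√(5096.2/0.24763) = 0.5·√(20579) = 71.728 Hz

71.7 Hz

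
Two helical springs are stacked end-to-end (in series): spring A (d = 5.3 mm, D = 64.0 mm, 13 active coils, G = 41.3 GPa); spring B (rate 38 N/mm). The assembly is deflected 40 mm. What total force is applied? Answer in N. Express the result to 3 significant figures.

k_A = Gd⁴/(8D³N_a) = (41.3×10³)(5.3⁴)/(8·64.0³·13) = 1.1953 N/mm
Series: 1/k_eq = 1/1.1953 + 1/38 = 0.86292; k_eq = 1.1589 N/mm
F = k_eq·δ = 1.1589·40 = 46.354 N

46.4 N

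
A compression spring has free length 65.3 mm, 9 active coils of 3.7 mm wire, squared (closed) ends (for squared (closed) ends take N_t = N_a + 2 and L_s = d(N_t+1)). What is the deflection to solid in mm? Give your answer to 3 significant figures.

20.9 mm

N_t = 11; L_s = 3.7·12 = 44.4 mm
δ_solid = L₀ − L_s = 65.3 − 44.4 = 20.9 mm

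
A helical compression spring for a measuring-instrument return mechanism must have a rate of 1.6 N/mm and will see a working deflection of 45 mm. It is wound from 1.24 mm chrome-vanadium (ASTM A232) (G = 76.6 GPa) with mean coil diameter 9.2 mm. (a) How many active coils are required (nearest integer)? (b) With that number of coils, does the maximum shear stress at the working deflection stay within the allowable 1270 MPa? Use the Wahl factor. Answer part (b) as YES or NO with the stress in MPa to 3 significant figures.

N_a = Gd⁴/(8D³k) = (76.6×10³)(1.24⁴)/(8·9.2³·1.6) = 18.17 → N_a = 18
Actual rate k = Gd⁴/(8D³·18) = 1.6151 N/mm
Working load F = kδ = 1.6151·45 = 72.678 N
C = 9.2/1.24 = 7.4194; K_W = (4C−1)/(4C−4)+0.615/C = 1.1997
τ_max = K_W·8FD/(πd³) = 1.1997·893.03 = 1071.4 MPa
τ_max ≤ 1270 MPa → acceptable

(a) 18 coils; (b) YES, τ_max = 1070 MPa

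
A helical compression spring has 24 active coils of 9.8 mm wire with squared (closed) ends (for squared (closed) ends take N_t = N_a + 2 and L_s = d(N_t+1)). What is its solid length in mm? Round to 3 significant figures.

squared (closed) ends: N_t = N_a + 2 = 24 + 2 = 26
L_s = d·(N_t+1) = 9.8 × 27 = 264.6 mm

265 mm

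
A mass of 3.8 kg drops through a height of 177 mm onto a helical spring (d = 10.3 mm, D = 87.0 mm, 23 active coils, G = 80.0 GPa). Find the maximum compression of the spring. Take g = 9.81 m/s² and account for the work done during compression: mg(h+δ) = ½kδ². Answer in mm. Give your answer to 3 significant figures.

47.5 mm

k = Gd⁴/(8D³N_a) = (80.0×10³)(10.3⁴)/(8·87.0³·23) = 7.4313 N/mm
W = mg = 3.8 × 9.81 = 37.278 N
½kδ² − Wδ − Wh = 0 → δ = (W + √(W² + 2kWh))/k
δ = (37.278 + √(1389.6 + 98066.2))/7.4313 = (37.278 + 315.37)/7.4313 = 47.454 mm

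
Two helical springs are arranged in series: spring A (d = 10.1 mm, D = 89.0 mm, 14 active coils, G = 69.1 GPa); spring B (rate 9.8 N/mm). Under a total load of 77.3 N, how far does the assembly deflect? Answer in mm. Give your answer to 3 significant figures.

k_A = Gd⁴/(8D³N_a) = (69.1×10³)(10.1⁴)/(8·89.0³·14) = 9.107 N/mm
Series: 1/k_eq = 1/9.107 + 1/9.8 = 0.21185; k_eq = 4.7204 N/mm
δ = F/k_eq = 77.3/4.7204 = 16.376 mm

16.4 mm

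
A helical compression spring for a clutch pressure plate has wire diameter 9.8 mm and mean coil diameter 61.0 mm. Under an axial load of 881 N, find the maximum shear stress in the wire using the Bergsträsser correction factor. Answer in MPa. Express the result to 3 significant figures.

Spring index C = D/d = 61.0/9.8 = 6.2245
K_B = (4C+2)/(4C−3) = 26.898/21.898 = 1.2283
τ₀ = 8FD/(πd³) = 8·881·61.0/(π·9.8³) = 429928/2956.8 = 145.4 MPa
τ_max = K·τ₀ = 1.2283 × 145.4 = 178.6 MPa

179 MPa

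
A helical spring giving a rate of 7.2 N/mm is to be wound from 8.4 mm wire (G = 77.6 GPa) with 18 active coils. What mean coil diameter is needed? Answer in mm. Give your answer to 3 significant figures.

72.0 mm

D = (Gd⁴/(8N_a·k))^(1/3) = (77.6×10³·8.4⁴/(8·18·7.2))^(1/3)
  = (372635)^(1/3) = 71.9606 mm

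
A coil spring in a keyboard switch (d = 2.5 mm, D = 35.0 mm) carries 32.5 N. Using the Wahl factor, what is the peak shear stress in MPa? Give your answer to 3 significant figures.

Spring index C = D/d = 35.0/2.5 = 14.0000
K_W = (4C−1)/(4C−4) + 0.615/C = 55.000/52.000 + 0.0439 = 1.1016
τ₀ = 8FD/(πd³) = 8·32.5·35.0/(π·2.5³) = 9100/49.087 = 185.38 MPa
τ_max = K·τ₀ = 1.1016 × 185.38 = 204.22 MPa

204 MPa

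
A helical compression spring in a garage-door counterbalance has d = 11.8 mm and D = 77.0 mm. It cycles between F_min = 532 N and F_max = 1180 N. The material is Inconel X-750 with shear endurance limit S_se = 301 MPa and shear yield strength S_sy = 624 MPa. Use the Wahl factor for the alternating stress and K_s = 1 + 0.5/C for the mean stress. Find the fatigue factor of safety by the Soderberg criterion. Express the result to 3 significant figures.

2.99

C = D/d = 77.0/11.8 = 6.5254; K_W = (4C−1)/(4C−4)+0.615/C = 1.2300; K_s = 1+0.5/C = 1.0766
F_a = (F_max−F_min)/2 = 324 N; F_m = (F_max+F_min)/2 = 856 N
τ_a = K_W·8F_aD/(πd³) = 1.2300 × 38.666 = 47.559 MPa
τ_m = K_s·8F_mD/(πd³) = 1.0766 × 102.15 = 109.98 MPa
Soderberg: 1/n_f = τ_a/S_se + τ_m/S_sy = 47.559/301 + 109.98/624 = 0.15800 + 0.17625 = 0.33426
n_f = 1/0.33426 = 2.992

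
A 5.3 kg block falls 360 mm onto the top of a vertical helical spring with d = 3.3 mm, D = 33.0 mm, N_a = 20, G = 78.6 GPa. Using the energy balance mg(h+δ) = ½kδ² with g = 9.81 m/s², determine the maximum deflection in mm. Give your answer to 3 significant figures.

k = Gd⁴/(8D³N_a) = (78.6×10³)(3.3⁴)/(8·33.0³·20) = 1.6211 N/mm
W = mg = 5.3 × 9.81 = 51.993 N
½kδ² − Wδ − Wh = 0 → δ = (W + √(W² + 2kWh))/k
δ = (51.993 + √(2703.3 + 60686.7))/1.6211 = (51.993 + 251.77)/1.6211 = 187.38 mm

187 mm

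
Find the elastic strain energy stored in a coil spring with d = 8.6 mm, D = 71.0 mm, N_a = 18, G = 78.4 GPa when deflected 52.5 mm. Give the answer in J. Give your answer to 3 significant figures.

11.5 J

k = Gd⁴/(8D³N_a) = (78.4×10³)(8.6⁴)/(8·71.0³·18) = 8.3209 N/mm
U = ½kδ² = 0.5 × 8.3209 × 52.5² = 11467 N·mm = 11.467 J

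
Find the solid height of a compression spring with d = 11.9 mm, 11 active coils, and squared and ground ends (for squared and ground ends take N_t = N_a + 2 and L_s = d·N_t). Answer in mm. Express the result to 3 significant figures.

squared and ground ends: N_t = N_a + 2 = 11 + 2 = 13
L_s = d·N_t = 11.9 × 13 = 154.7 mm

155 mm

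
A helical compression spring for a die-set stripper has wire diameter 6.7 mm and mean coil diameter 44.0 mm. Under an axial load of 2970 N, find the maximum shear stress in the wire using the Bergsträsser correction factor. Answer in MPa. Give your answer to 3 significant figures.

Spring index C = D/d = 44.0/6.7 = 6.5672
K_B = (4C+2)/(4C−3) = 28.269/23.269 = 1.2149
τ₀ = 8FD/(πd³) = 8·2970·44.0/(π·6.7³) = 1.04544e+06/944.87 = 1106.4 MPa
τ_max = K·τ₀ = 1.2149 × 1106.4 = 1344.2 MPa

1340 MPa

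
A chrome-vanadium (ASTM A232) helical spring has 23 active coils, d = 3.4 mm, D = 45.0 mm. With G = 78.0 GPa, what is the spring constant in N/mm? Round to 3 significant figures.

0.622 N/mm

k = Gd⁴/(8D³N_a) = (78.0×10³ × 3.4⁴) / (8 × 45.0³ × 23)
  = 1.04234e+07 / 1.6767e+07 = 0.62166 N/mm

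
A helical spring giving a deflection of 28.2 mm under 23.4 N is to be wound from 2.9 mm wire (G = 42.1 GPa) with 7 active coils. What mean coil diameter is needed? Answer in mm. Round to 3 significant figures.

40.0 mm

Required rate k = F/δ = 23.4/28.2 = 0.82979 N/mm
D = (Gd⁴/(8N_a·k))^(1/3) = (42.1×10³·2.9⁴/(8·7·0.82979))^(1/3)
  = (64079.5)^(1/3) = 40.0166 mm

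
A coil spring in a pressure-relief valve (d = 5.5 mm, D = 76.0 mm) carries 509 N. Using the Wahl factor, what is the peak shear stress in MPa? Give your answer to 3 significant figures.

Spring index C = D/d = 76.0/5.5 = 13.8182
K_W = (4C−1)/(4C−4) + 0.615/C = 54.273/51.273 + 0.0445 = 1.1030
τ₀ = 8FD/(πd³) = 8·509·76.0/(π·5.5³) = 309472/522.68 = 592.08 MPa
τ_max = K·τ₀ = 1.1030 × 592.08 = 653.08 MPa

653 MPa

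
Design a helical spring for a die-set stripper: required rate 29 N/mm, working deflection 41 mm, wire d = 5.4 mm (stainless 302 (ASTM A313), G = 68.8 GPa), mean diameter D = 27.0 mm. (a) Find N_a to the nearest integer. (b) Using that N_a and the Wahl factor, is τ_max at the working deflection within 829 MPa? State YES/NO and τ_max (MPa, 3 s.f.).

(a) 13 coils; (b) YES, τ_max = 670 MPa

N_a = Gd⁴/(8D³k) = (68.8×10³)(5.4⁴)/(8·27.0³·29) = 12.81 → N_a = 13
Actual rate k = Gd⁴/(8D³·13) = 28.578 N/mm
Working load F = kδ = 28.578·41 = 1171.7 N
C = 27.0/5.4 = 5.0000; K_W = (4C−1)/(4C−4)+0.615/C = 1.3105
τ_max = K_W·8FD/(πd³) = 1.3105·511.62 = 670.47 MPa
τ_max ≤ 829 MPa → acceptable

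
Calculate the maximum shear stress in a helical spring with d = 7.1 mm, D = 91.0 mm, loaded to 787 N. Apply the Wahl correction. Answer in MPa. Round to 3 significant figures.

Spring index C = D/d = 91.0/7.1 = 12.8169
K_W = (4C−1)/(4C−4) + 0.615/C = 50.268/47.268 + 0.0480 = 1.1115
τ₀ = 8FD/(πd³) = 8·787·91.0/(π·7.1³) = 572936/1124.4 = 509.54 MPa
τ_max = K·τ₀ = 1.1115 × 509.54 = 566.33 MPa

566 MPa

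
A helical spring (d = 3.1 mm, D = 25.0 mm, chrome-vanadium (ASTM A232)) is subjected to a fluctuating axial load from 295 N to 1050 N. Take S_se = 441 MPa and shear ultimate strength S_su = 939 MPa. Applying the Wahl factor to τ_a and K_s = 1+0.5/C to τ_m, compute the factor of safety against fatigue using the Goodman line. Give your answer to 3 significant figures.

0.264

C = D/d = 25.0/3.1 = 8.0645; K_W = (4C−1)/(4C−4)+0.615/C = 1.1824; K_s = 1+0.5/C = 1.0620
F_a = (F_max−F_min)/2 = 377.5 N; F_m = (F_max+F_min)/2 = 672.5 N
τ_a = K_W·8F_aD/(πd³) = 1.1824 × 806.7 = 953.86 MPa
τ_m = K_s·8F_mD/(πd³) = 1.0620 × 1437.1 = 1526.2 MPa
Goodman: 1/n_f = τ_a/S_se + τ_m/S_su = 953.86/441 + 1526.2/939 = 2.16295 + 1.62535 = 3.7883
n_f = 1/3.7883 = 0.264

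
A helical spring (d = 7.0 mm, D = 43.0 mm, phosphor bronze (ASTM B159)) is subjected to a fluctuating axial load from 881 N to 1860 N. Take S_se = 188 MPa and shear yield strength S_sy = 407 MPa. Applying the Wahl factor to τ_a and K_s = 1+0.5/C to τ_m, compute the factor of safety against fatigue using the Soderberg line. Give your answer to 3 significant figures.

0.455

C = D/d = 43.0/7.0 = 6.1429; K_W = (4C−1)/(4C−4)+0.615/C = 1.2459; K_s = 1+0.5/C = 1.0814
F_a = (F_max−F_min)/2 = 489.5 N; F_m = (F_max+F_min)/2 = 1370.5 N
τ_a = K_W·8F_aD/(πd³) = 1.2459 × 156.27 = 194.7 MPa
τ_m = K_s·8F_mD/(πd³) = 1.0814 × 437.52 = 473.13 MPa
Soderberg: 1/n_f = τ_a/S_se + τ_m/S_sy = 194.7/188 + 473.13/407 = 1.03564 + 1.16247 = 2.1981
n_f = 1/2.1981 = 0.4549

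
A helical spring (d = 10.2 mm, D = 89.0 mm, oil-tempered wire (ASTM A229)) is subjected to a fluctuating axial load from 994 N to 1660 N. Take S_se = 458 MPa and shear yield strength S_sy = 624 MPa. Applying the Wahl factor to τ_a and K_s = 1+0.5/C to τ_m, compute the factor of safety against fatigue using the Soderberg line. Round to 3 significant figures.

1.51

C = D/d = 89.0/10.2 = 8.7255; K_W = (4C−1)/(4C−4)+0.615/C = 1.1676; K_s = 1+0.5/C = 1.0573
F_a = (F_max−F_min)/2 = 333 N; F_m = (F_max+F_min)/2 = 1327 N
τ_a = K_W·8F_aD/(πd³) = 1.1676 × 71.117 = 83.034 MPa
τ_m = K_s·8F_mD/(πd³) = 1.0573 × 283.4 = 299.64 MPa
Soderberg: 1/n_f = τ_a/S_se + τ_m/S_sy = 83.034/458 + 299.64/624 = 0.18130 + 0.48019 = 0.66149
n_f = 1/0.66149 = 1.512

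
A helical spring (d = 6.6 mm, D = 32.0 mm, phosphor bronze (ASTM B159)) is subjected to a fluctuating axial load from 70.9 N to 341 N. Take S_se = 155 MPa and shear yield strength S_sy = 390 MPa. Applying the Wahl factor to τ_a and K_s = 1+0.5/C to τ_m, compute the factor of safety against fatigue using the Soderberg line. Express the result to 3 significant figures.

2.03

C = D/d = 32.0/6.6 = 4.8485; K_W = (4C−1)/(4C−4)+0.615/C = 1.3217; K_s = 1+0.5/C = 1.1031
F_a = (F_max−F_min)/2 = 135.05 N; F_m = (F_max+F_min)/2 = 205.95 N
τ_a = K_W·8F_aD/(πd³) = 1.3217 × 38.278 = 50.593 MPa
τ_m = K_s·8F_mD/(πd³) = 1.1031 × 58.374 = 64.394 MPa
Soderberg: 1/n_f = τ_a/S_se + τ_m/S_sy = 50.593/155 + 64.394/390 = 0.32641 + 0.16511 = 0.49152
n_f = 1/0.49152 = 2.034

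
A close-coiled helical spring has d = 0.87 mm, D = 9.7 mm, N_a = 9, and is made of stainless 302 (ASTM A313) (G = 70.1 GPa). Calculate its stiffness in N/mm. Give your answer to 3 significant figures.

k = Gd⁴/(8D³N_a) = (70.1×10³ × 0.87⁴) / (8 × 9.7³ × 9)
  = 40160.1 / 65712.5 = 0.61115 N/mm

0.611 N/mm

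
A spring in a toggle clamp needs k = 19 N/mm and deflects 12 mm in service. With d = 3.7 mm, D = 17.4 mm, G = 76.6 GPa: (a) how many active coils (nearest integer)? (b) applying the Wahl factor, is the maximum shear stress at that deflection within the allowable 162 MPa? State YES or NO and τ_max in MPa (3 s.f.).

N_a = Gd⁴/(8D³k) = (76.6×10³)(3.7⁴)/(8·17.4³·19) = 17.93 → N_a = 18
Actual rate k = Gd⁴/(8D³·18) = 18.925 N/mm
Working load F = kδ = 18.925·12 = 227.09 N
C = 17.4/3.7 = 4.7027; K_W = (4C−1)/(4C−4)+0.615/C = 1.3333
τ_max = K_W·8FD/(πd³) = 1.3333·198.65 = 264.87 MPa
τ_max > 162 MPa → exceeds allowable

(a) 18 coils; (b) NO, τ_max = 265 MPa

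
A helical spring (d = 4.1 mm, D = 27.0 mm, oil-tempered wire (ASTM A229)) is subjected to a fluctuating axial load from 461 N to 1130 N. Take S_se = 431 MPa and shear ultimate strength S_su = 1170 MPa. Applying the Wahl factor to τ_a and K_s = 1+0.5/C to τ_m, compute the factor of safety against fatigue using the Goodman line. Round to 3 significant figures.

C = D/d = 27.0/4.1 = 6.5854; K_W = (4C−1)/(4C−4)+0.615/C = 1.2277; K_s = 1+0.5/C = 1.0759
F_a = (F_max−F_min)/2 = 334.5 N; F_m = (F_max+F_min)/2 = 795.5 N
τ_a = K_W·8F_aD/(πd³) = 1.2277 × 333.69 = 409.67 MPa
τ_m = K_s·8F_mD/(πd³) = 1.0759 × 793.58 = 853.84 MPa
Goodman: 1/n_f = τ_a/S_se + τ_m/S_su = 409.67/431 + 853.84/1170 = 0.95050 + 0.72978 = 1.6803
n_f = 1/1.6803 = 0.5951

0.595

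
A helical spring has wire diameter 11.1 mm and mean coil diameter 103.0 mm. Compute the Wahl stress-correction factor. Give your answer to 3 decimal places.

1.157

C = D/d = 103.0/11.1 = 9.2793
K_W = (4C−1)/(4C−4) + 0.615/C = 36.117/33.117 + 0.0663 = 1.1569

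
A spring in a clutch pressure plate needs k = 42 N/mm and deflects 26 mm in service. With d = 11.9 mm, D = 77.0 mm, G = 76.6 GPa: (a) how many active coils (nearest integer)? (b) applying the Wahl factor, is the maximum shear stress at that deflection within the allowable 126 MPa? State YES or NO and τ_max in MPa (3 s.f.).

(a) 10 coils; (b) NO, τ_max = 157 MPa

N_a = Gd⁴/(8D³k) = (76.6×10³)(11.9⁴)/(8·77.0³·42) = 10.01 → N_a = 10
Actual rate k = Gd⁴/(8D³·10) = 42.059 N/mm
Working load F = kδ = 42.059·26 = 1093.5 N
C = 77.0/11.9 = 6.4706; K_W = (4C−1)/(4C−4)+0.615/C = 1.2321
τ_max = K_W·8FD/(πd³) = 1.2321·127.24 = 156.78 MPa
τ_max > 126 MPa → exceeds allowable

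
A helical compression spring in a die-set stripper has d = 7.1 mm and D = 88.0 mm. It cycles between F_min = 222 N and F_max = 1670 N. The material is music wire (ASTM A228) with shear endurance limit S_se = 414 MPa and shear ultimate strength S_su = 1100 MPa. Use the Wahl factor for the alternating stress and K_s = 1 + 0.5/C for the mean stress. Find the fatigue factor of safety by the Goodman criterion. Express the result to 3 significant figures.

0.561

C = D/d = 88.0/7.1 = 12.3944; K_W = (4C−1)/(4C−4)+0.615/C = 1.1154; K_s = 1+0.5/C = 1.0403
F_a = (F_max−F_min)/2 = 724 N; F_m = (F_max+F_min)/2 = 946 N
τ_a = K_W·8F_aD/(πd³) = 1.1154 × 453.3 = 505.63 MPa
τ_m = K_s·8F_mD/(πd³) = 1.0403 × 592.3 = 616.19 MPa
Goodman: 1/n_f = τ_a/S_se + τ_m/S_su = 505.63/414 + 616.19/1100 = 1.22133 + 0.56017 = 1.7815
n_f = 1/1.7815 = 0.5613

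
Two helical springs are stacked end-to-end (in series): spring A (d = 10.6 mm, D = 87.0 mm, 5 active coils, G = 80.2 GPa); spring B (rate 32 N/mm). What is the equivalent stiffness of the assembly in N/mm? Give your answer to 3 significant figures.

17.5 N/mm

k_A = Gd⁴/(8D³N_a) = (80.2×10³)(10.6⁴)/(8·87.0³·5) = 38.44 N/mm
Series: 1/k_eq = 1/38.44 + 1/32 = 0.057265; k_eq = 17.463 N/mm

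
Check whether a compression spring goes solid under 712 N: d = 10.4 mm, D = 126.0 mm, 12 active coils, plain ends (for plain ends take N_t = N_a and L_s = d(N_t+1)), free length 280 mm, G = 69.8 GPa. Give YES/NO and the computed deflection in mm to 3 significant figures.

YES, δ = 167 mm

k = Gd⁴/(8D³N_a) = (69.8×10³)(10.4⁴)/(8·126.0³·12) = 4.2521 N/mm
N_t = 12; L_s = 10.4·13 = 135.2 mm; δ_solid = L₀ − L_s = 280 − 135.2 = 144.8 mm
δ = F/k = 712/4.2521 = 167.45 mm
δ ≥ δ_solid → spring goes solid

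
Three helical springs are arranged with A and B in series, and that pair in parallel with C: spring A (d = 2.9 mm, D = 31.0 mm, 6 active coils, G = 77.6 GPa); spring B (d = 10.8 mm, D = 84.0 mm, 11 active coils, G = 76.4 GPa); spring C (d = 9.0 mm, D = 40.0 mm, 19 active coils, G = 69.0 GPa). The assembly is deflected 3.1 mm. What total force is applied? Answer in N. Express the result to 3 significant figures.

k_A = Gd⁴/(8D³N_a) = (77.6×10³)(2.9⁴)/(8·31.0³·6) = 3.8382 N/mm
k_B = Gd⁴/(8D³N_a) = (76.4×10³)(10.8⁴)/(8·84.0³·11) = 19.928 N/mm
k_C = Gd⁴/(8D³N_a) = (69.0×10³)(9.0⁴)/(8·40.0³·19) = 46.537 N/mm
Springs A,B series: k_AB = 1/(1/3.8382+1/19.928) = 3.2183 N/mm; parallel with C: k_eq = 3.2183+46.537 = 49.755 N/mm
F = k_eq·δ = 49.755·3.1 = 154.24 N

154 N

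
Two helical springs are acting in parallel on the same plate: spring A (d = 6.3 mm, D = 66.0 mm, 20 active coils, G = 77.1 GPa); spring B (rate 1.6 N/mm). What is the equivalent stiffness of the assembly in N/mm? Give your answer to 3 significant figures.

4.24 N/mm

k_A = Gd⁴/(8D³N_a) = (77.1×10³)(6.3⁴)/(8·66.0³·20) = 2.6404 N/mm
Parallel: k_eq = 2.6404 + 1.6 = 4.2404 N/mm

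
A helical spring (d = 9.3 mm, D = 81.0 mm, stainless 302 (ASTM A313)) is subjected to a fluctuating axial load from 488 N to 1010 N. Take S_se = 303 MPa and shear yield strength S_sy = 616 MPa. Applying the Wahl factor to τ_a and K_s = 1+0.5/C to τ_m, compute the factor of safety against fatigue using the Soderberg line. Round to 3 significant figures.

C = D/d = 81.0/9.3 = 8.7097; K_W = (4C−1)/(4C−4)+0.615/C = 1.1679; K_s = 1+0.5/C = 1.0574
F_a = (F_max−F_min)/2 = 261 N; F_m = (F_max+F_min)/2 = 749 N
τ_a = K_W·8F_aD/(πd³) = 1.1679 × 66.929 = 78.166 MPa
τ_m = K_s·8F_mD/(πd³) = 1.0574 × 192.07 = 203.1 MPa
Soderberg: 1/n_f = τ_a/S_se + τ_m/S_sy = 78.166/303 + 203.1/616 = 0.25797 + 0.32970 = 0.58768
n_f = 1/0.58768 = 1.702

1.70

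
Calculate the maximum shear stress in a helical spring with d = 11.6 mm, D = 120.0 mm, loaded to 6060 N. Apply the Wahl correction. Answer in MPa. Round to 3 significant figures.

Spring index C = D/d = 120.0/11.6 = 10.3448
K_W = (4C−1)/(4C−4) + 0.615/C = 40.379/37.379 + 0.0594 = 1.1397
τ₀ = 8FD/(πd³) = 8·6060·120.0/(π·11.6³) = 5.8176e+06/4903.7 = 1186.4 MPa
τ_max = K·τ₀ = 1.1397 × 1186.4 = 1352.1 MPa

1350 MPa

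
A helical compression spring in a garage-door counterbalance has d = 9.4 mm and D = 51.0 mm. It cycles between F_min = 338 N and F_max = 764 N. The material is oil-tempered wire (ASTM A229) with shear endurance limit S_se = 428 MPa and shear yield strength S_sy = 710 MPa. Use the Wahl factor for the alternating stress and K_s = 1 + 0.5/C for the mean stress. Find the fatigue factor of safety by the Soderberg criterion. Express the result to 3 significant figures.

4.30

C = D/d = 51.0/9.4 = 5.4255; K_W = (4C−1)/(4C−4)+0.615/C = 1.2828; K_s = 1+0.5/C = 1.0922
F_a = (F_max−F_min)/2 = 213 N; F_m = (F_max+F_min)/2 = 551 N
τ_a = K_W·8F_aD/(πd³) = 1.2828 × 33.305 = 42.724 MPa
τ_m = K_s·8F_mD/(πd³) = 1.0922 × 86.155 = 94.094 MPa
Soderberg: 1/n_f = τ_a/S_se + τ_m/S_sy = 42.724/428 + 94.094/710 = 0.09982 + 0.13253 = 0.23235
n_f = 1/0.23235 = 4.304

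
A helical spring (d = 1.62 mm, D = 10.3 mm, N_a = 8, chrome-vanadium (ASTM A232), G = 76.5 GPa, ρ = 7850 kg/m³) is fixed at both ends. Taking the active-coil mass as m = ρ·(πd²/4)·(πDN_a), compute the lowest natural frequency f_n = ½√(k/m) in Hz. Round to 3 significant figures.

k = Gd⁴/(8D³N_a) = (76.5×10³)(1.62⁴)/(8·10.3³·8) = 7.5341 N/mm = 7534.1 N/m
Wire length L = πDN_a = π·10.3·8 = 258.87 mm
m = ρ·(πd²/4)·L = 7850 × 2.0612×10⁻⁶ m² × 0.25887 m = 0.0041886 kg
f_n = ½√(k/m) = 0.5·√(7534.1/0.0041886) = 0.5·√(1.7987e+06) = 670.58 Hz

671 Hz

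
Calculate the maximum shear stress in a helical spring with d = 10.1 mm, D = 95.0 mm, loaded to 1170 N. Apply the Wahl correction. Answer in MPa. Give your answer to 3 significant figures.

Spring index C = D/d = 95.0/10.1 = 9.4059
K_W = (4C−1)/(4C−4) + 0.615/C = 36.624/33.624 + 0.0654 = 1.1546
τ₀ = 8FD/(πd³) = 8·1170·95.0/(π·10.1³) = 889200/3236.8 = 274.72 MPa
τ_max = K·τ₀ = 1.1546 × 274.72 = 317.19 MPa

317 MPa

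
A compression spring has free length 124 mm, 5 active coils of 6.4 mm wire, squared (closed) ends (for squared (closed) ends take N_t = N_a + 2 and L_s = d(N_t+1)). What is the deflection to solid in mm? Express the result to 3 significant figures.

72.8 mm

N_t = 7; L_s = 6.4·8 = 51.2 mm
δ_solid = L₀ − L_s = 124 − 51.2 = 72.8 mm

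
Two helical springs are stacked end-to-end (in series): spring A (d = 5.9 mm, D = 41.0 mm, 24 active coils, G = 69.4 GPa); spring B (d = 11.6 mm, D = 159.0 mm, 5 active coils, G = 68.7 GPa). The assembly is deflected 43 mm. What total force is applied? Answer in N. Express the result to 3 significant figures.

150 N

k_A = Gd⁴/(8D³N_a) = (69.4×10³)(5.9⁴)/(8·41.0³·24) = 6.355 N/mm
k_B = Gd⁴/(8D³N_a) = (68.7×10³)(11.6⁴)/(8·159.0³·5) = 7.7364 N/mm
Series: 1/k_eq = 1/6.355 + 1/7.7364 = 0.28662; k_eq = 3.489 N/mm
F = k_eq·δ = 3.489·43 = 150.03 N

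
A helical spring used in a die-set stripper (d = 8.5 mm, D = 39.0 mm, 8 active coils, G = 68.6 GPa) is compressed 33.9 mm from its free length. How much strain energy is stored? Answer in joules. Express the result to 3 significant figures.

54.2 J

k = Gd⁴/(8D³N_a) = (68.6×10³)(8.5⁴)/(8·39.0³·8) = 94.325 N/mm
U = ½kδ² = 0.5 × 94.325 × 33.9² = 54200 N·mm = 54.2 J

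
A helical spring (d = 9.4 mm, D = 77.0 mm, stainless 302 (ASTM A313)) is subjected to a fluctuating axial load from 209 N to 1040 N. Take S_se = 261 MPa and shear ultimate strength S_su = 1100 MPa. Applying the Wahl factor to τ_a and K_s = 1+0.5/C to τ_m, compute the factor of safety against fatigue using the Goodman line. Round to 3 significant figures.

C = D/d = 77.0/9.4 = 8.1915; K_W = (4C−1)/(4C−4)+0.615/C = 1.1794; K_s = 1+0.5/C = 1.0610
F_a = (F_max−F_min)/2 = 415.5 N; F_m = (F_max+F_min)/2 = 624.5 N
τ_a = K_W·8F_aD/(πd³) = 1.1794 × 98.089 = 115.68 MPa
τ_m = K_s·8F_mD/(πd³) = 1.0610 × 147.43 = 156.43 MPa
Goodman: 1/n_f = τ_a/S_se + τ_m/S_su = 115.68/261 + 156.43/1100 = 0.44323 + 0.14221 = 0.58543
n_f = 1/0.58543 = 1.708

1.71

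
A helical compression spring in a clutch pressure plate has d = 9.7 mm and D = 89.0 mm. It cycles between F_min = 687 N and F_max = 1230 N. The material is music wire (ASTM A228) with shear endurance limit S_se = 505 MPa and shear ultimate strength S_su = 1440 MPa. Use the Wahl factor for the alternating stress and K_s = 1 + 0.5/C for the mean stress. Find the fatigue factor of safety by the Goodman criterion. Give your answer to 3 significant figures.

C = D/d = 89.0/9.7 = 9.1753; K_W = (4C−1)/(4C−4)+0.615/C = 1.1588; K_s = 1+0.5/C = 1.0545
F_a = (F_max−F_min)/2 = 271.5 N; F_m = (F_max+F_min)/2 = 958.5 N
τ_a = K_W·8F_aD/(πd³) = 1.1588 × 67.419 = 78.123 MPa
τ_m = K_s·8F_mD/(πd³) = 1.0545 × 238.02 = 250.99 MPa
Goodman: 1/n_f = τ_a/S_se + τ_m/S_su = 78.123/505 + 250.99/1440 = 0.15470 + 0.17430 = 0.329
n_f = 1/0.329 = 3.04

3.04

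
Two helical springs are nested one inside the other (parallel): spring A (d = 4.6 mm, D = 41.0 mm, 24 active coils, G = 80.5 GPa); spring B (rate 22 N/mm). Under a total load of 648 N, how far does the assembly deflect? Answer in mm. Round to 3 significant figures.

26.2 mm

k_A = Gd⁴/(8D³N_a) = (80.5×10³)(4.6⁴)/(8·41.0³·24) = 2.7238 N/mm
Parallel: k_eq = 2.7238 + 22 = 24.724 N/mm
δ = F/k_eq = 648/24.724 = 26.21 mm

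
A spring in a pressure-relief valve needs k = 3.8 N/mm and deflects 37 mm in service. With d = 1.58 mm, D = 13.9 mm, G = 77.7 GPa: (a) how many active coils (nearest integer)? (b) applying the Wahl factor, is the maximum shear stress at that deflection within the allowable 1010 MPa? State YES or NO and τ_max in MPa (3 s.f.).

(a) 6 coils; (b) NO, τ_max = 1450 MPa

N_a = Gd⁴/(8D³k) = (77.7×10³)(1.58⁴)/(8·13.9³·3.8) = 5.931 → N_a = 6
Actual rate k = Gd⁴/(8D³·6) = 3.7563 N/mm
Working load F = kδ = 3.7563·37 = 138.98 N
C = 13.9/1.58 = 8.7975; K_W = (4C−1)/(4C−4)+0.615/C = 1.1661
τ_max = K_W·8FD/(πd³) = 1.1661·1247.2 = 1454.4 MPa
τ_max > 1010 MPa → exceeds allowable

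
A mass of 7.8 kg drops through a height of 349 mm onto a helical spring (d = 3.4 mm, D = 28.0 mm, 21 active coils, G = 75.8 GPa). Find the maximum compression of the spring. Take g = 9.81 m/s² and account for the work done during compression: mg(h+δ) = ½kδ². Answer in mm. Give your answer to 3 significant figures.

170 mm

k = Gd⁴/(8D³N_a) = (75.8×10³)(3.4⁴)/(8·28.0³·21) = 2.7466 N/mm
W = mg = 7.8 × 9.81 = 76.518 N
½kδ² − Wδ − Wh = 0 → δ = (W + √(W² + 2kWh))/k
δ = (76.518 + √(5855 + 146697))/2.7466 = (76.518 + 390.58)/2.7466 = 170.06 mm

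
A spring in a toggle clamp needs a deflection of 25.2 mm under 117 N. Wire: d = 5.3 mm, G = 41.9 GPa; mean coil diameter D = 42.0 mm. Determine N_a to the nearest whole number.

12

Required rate k = F/δ = 117/25.2 = 4.6429 N/mm
N_a = Gd⁴/(8D³k) = (41.9×10³ × 5.3⁴)/(8 × 42.0³ × 4.6429)
    = 3.30611e+07 / 2.75184e+06 = 12.01 → 12 coils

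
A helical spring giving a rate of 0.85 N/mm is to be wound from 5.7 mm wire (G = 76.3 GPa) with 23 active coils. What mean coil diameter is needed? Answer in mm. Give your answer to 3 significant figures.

80.2 mm

D = (Gd⁴/(8N_a·k))^(1/3) = (76.3×10³·5.7⁴/(8·23·0.85))^(1/3)
  = (514976)^(1/3) = 80.1547 mm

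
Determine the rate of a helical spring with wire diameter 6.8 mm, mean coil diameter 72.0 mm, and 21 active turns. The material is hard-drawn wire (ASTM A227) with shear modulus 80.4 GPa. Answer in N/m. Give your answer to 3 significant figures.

k = Gd⁴/(8D³N_a) = (80.4×10³ × 6.8⁴) / (8 × 72.0³ × 21)
  = 1.71906e+08 / 6.27057e+07 = 2.7415 N/mm = 2741.5 N/m

2740 N/m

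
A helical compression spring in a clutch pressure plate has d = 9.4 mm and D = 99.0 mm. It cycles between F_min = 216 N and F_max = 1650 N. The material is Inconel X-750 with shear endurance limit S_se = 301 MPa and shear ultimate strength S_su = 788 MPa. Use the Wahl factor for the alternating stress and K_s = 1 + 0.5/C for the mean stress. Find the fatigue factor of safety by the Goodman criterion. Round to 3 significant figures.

0.834

C = D/d = 99.0/9.4 = 10.5319; K_W = (4C−1)/(4C−4)+0.615/C = 1.1371; K_s = 1+0.5/C = 1.0475
F_a = (F_max−F_min)/2 = 717 N; F_m = (F_max+F_min)/2 = 933 N
τ_a = K_W·8F_aD/(πd³) = 1.1371 × 217.63 = 247.46 MPa
τ_m = K_s·8F_mD/(πd³) = 1.0475 × 283.19 = 296.63 MPa
Goodman: 1/n_f = τ_a/S_se + τ_m/S_su = 247.46/301 + 296.63/788 = 0.82212 + 0.37644 = 1.1986
n_f = 1/1.1986 = 0.8343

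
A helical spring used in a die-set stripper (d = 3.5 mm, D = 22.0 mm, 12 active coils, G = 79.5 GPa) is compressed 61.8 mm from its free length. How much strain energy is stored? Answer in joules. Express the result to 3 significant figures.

k = Gd⁴/(8D³N_a) = (79.5×10³)(3.5⁴)/(8·22.0³·12) = 11.671 N/mm
U = ½kδ² = 0.5 × 11.671 × 61.8² = 22287 N·mm = 22.287 J

22.3 J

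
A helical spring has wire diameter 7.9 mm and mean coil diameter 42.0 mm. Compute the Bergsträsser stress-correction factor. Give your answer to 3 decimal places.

1.274

C = D/d = 42.0/7.9 = 5.3165
K_B = (4C+2)/(4C−3) = 23.266/18.266 = 1.2737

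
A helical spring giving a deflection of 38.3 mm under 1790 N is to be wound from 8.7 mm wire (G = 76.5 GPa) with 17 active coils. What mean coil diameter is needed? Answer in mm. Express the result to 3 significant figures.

Required rate k = F/δ = 1790/38.3 = 46.736 N/mm
D = (Gd⁴/(8N_a·k))^(1/3) = (76.5×10³·8.7⁴/(8·17·46.736))^(1/3)
  = (68951.7)^(1/3) = 41.0061 mm

41.0 mm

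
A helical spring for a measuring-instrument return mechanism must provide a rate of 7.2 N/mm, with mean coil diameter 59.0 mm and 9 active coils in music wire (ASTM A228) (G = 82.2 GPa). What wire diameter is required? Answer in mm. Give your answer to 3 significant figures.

d = (8D³N_a·k / G)^(1/4) = (8·59.0³·9·7.2 / (82.2×10³))^0.25
  = (1295.2)^0.25 = 5.9991 mm

6.00 mm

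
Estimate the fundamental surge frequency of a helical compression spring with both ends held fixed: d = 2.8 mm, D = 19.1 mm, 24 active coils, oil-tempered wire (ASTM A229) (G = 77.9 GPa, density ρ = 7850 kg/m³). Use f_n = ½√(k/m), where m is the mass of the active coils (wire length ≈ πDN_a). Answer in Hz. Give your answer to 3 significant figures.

k = Gd⁴/(8D³N_a) = (77.9×10³)(2.8⁴)/(8·19.1³·24) = 3.5791 N/mm = 3579.1 N/m
Wire length L = πDN_a = π·19.1·24 = 1440.1 mm
m = ρ·(πd²/4)·L = 7850 × 6.1575×10⁻⁶ m² × 1.4401 m = 0.06961 kg
f_n = ½√(k/m) = 0.5·√(3579.1/0.06961) = 0.5·√(51416) = 113.38 Hz

113 Hz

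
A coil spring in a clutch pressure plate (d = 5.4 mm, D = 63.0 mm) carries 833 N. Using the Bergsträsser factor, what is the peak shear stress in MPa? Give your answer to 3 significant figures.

946 MPa

Spring index C = D/d = 63.0/5.4 = 11.6667
K_B = (4C+2)/(4C−3) = 48.667/43.667 = 1.1145
τ₀ = 8FD/(πd³) = 8·833·63.0/(π·5.4³) = 419832/494.69 = 848.68 MPa
τ_max = K·τ₀ = 1.1145 × 848.68 = 945.86 MPa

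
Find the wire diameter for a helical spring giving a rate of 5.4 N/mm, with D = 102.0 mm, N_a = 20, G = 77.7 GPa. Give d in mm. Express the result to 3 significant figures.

d = (8D³N_a·k / G)^(1/4) = (8·102.0³·20·5.4 / (77.7×10³))^0.25
  = (11800)^0.25 = 10.4225 mm

10.4 mm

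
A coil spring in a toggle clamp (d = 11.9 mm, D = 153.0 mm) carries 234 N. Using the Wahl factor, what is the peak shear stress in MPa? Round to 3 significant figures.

Spring index C = D/d = 153.0/11.9 = 12.8571
K_W = (4C−1)/(4C−4) + 0.615/C = 50.429/47.429 + 0.0478 = 1.1111
τ₀ = 8FD/(πd³) = 8·234·153.0/(π·11.9³) = 286416/5294.1 = 54.101 MPa
τ_max = K·τ₀ = 1.1111 × 54.101 = 60.111 MPa

60.1 MPa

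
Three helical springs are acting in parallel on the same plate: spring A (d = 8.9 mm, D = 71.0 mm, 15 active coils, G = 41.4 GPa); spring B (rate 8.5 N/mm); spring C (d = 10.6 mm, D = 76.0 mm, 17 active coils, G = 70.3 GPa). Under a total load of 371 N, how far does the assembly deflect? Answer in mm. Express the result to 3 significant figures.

12.6 mm

k_A = Gd⁴/(8D³N_a) = (41.4×10³)(8.9⁴)/(8·71.0³·15) = 6.0479 N/mm
k_C = Gd⁴/(8D³N_a) = (70.3×10³)(10.6⁴)/(8·76.0³·17) = 14.866 N/mm
Parallel: k_eq = 6.0479 + 8.5 + 14.866 = 29.414 N/mm
δ = F/k_eq = 371/29.414 = 12.613 mm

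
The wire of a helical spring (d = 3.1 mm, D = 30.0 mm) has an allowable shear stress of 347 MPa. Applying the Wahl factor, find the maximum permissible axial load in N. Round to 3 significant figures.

118 N

C = D/d = 30.0/3.1 = 9.6774
K_W = (4C−1)/(4C−4) + 0.615/C = 37.710/34.710 + 0.0635 = 1.1500
τ_max = K·8FD/(πd³) → F_max = τ_allow·πd³/(8DK)
F_max = 347·π·3.1³/(8·30.0·1.1500) = 32476/276 = 117.67 N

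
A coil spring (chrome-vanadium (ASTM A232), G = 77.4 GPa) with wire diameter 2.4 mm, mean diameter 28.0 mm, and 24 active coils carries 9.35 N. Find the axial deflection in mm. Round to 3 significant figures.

15.3 mm

k = Gd⁴/(8D³N_a) = (77.4×10³)(2.4⁴)/(8·28.0³·24) = 0.60927 N/mm
δ = F/k = 9.35 / 0.60927 = 15.346 mm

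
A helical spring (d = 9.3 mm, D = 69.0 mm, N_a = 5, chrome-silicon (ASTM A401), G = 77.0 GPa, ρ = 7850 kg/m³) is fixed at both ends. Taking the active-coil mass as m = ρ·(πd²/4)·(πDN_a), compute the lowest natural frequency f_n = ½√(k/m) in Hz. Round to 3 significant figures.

k = Gd⁴/(8D³N_a) = (77.0×10³)(9.3⁴)/(8·69.0³·5) = 43.834 N/mm = 43834 N/m
Wire length L = πDN_a = π·69.0·5 = 1083.8 mm
m = ρ·(πd²/4)·L = 7850 × 67.929×10⁻⁶ m² × 1.0838 m = 0.57796 kg
f_n = ½√(k/m) = 0.5·√(43834/0.57796) = 0.5·√(75844) = 137.7 Hz

138 Hz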